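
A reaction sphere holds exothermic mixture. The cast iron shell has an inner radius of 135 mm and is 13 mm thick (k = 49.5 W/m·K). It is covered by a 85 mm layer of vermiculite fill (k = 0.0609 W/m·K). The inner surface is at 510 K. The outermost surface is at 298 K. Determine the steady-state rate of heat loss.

Each spherical layer contributes R = (1/r_i − 1/r_o)/(4πk):
R_cast iron shell = (1/0.135 − 1/0.148)/(4π×49.5) = 0.001046 K/W
R_vermiculite fill = (1/0.148 − 1/0.233)/(4π×0.0609) = 3.221 K/W
R_total = 3.222 K/W
Q = ΔT/R_total = 212/3.222

Q ≈ 65.8 W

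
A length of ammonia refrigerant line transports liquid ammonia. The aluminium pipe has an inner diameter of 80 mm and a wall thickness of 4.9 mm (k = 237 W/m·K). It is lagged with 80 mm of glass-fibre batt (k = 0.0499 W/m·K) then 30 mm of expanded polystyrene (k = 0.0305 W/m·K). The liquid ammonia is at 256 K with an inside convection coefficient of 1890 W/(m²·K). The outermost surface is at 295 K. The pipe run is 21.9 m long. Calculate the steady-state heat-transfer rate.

Radial resistances (cylindrical: R_cond = ln(r_o/r_i)/(2πkL), R_conv = 1/(h·2πrL)):
R_inner film = 1/(h_i·2πr₁L) = 1/(1890×2π×0.04×21.9) = 9.613×10^-5 K/W
R_aluminium pipe wall = ln(44.9/40)/(2π×237×21.9) = 3.543×10^-6 K/W
R_glass-fibre batt = ln(124.9/44.9)/(2π×0.0499×21.9) = 0.149 K/W
R_expanded polystyrene = ln(154.9/124.9)/(2π×0.0305×21.9) = 0.05129 K/W
R_total = 0.2004 K/W
Q = ΔT/R_total = 39/0.2004

Q ≈ 195 W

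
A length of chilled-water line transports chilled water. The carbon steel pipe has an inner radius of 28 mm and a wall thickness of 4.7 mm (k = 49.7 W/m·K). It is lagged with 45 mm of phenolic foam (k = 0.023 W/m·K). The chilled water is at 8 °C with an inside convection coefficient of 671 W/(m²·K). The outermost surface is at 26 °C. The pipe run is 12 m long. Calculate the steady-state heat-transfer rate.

For a radial system each layer contributes R = ln(r_out/r_in)/(2πkL); films add R = 1/(hA).
R_inner film = 1/(h_i·2πr₁L) = 1/(671×2π×0.028×12) = 7.059×10^-4 K/W
R_carbon steel pipe wall = ln(32.7/28)/(2π×49.7×12) = 4.141×10^-5 K/W
R_phenolic foam = ln(77.7/32.7)/(2π×0.023×12) = 0.4991 K/W
R_total = 0.4998 K/W
Q = ΔT/R_total = 18/0.4998

Q ≈ 36 W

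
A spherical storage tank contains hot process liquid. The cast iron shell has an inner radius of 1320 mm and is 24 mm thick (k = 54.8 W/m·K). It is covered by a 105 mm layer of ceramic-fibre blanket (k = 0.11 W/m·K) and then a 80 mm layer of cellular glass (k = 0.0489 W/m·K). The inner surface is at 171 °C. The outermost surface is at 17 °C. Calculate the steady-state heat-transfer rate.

Spherical conduction: R = (1/r_in − 1/r_out)/(4πk) per layer; series-sum.
R_cast iron shell = (1/1.32 − 1/1.344)/(4π×54.8) = 1.964×10^-5 K/W
R_ceramic-fibre blanket = (1/1.344 − 1/1.449)/(4π×0.11) = 0.039 K/W
R_cellular glass = (1/1.449 − 1/1.529)/(4π×0.0489) = 0.05876 K/W
R_total = 0.09779 K/W
Q = ΔT/R_total = 154/0.09779

Q ≈ 1570 W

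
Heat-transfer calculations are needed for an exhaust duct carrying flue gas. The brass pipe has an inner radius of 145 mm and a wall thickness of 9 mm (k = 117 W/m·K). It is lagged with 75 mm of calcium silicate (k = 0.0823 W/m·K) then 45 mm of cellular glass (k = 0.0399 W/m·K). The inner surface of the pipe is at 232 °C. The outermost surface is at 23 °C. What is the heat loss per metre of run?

Radial resistances (cylindrical: R_cond = ln(r_o/r_i)/(2πkL), R_conv = 1/(h·2πrL)):
R_brass pipe wall = ln(154/145)/(2π×117×1) = 8.192×10^-5 K/W
R_calcium silicate = ln(229/154)/(2π×0.0823×1) = 0.7673 K/W
R_cellular glass = ln(274/229)/(2π×0.0399×1) = 0.7156 K/W
R_total = 1.483 K/W
Q = ΔT/R_total = 209/1.483

q′ ≈ 141 W/m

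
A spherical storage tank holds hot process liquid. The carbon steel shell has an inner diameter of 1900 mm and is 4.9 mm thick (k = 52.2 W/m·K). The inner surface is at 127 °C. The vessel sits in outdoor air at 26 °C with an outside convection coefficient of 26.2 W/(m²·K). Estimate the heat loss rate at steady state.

Q ≈ 30200 W

For a spherical shell R = (1/r₁ − 1/r₂)/(4πk); film R = 1/(h·4πr²). In series:
R_carbon steel shell = (1/0.95 − 1/0.9549)/(4π×52.2) = 8.234×10^-6 K/W
R_outer film = 1/(h·4πr_o²) = 1/(26.2×4π×0.9549²) = 0.003331 K/W
R_total = 0.003339 K/W
Q = ΔT/R_total = 101/0.003339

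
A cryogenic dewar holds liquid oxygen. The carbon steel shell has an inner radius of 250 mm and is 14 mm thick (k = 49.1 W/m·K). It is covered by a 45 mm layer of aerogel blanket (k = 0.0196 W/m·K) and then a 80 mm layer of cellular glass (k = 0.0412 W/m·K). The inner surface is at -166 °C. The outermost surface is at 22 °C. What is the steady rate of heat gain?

Q ≈ 53.3 W

Radial (spherical) resistances in series:
R_carbon steel shell = (1/0.25 − 1/0.264)/(4π×49.1) = 3.438×10^-4 K/W
R_aerogel blanket = (1/0.264 − 1/0.309)/(4π×0.0196) = 2.24 K/W
R_cellular glass = (1/0.309 − 1/0.389)/(4π×0.0412) = 1.286 K/W
R_total = 3.526 K/W
Q = ΔT/R_total = 188/3.526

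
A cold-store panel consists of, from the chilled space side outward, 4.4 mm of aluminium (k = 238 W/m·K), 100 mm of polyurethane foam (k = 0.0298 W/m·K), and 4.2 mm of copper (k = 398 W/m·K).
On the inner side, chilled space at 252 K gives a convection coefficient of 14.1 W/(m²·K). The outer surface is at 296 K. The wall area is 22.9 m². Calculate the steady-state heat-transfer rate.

Q ≈ 294 W

Series thermal resistances:
R_inner film = 1/(h_i·A) = 1/(14.1×22.9) = 0.003097 K/W
R_aluminium = L/(kA) = 0.0044/(238×22.9) = 8.073×10^-7 K/W
R_polyurethane foam = L/(kA) = 0.1/(0.0298×22.9) = 0.1465 K/W
R_copper = L/(kA) = 0.0042/(398×22.9) = 4.608×10^-7 K/W
R_total = 0.1496 K/W
Q = ΔT / R_total = 44 / 0.1496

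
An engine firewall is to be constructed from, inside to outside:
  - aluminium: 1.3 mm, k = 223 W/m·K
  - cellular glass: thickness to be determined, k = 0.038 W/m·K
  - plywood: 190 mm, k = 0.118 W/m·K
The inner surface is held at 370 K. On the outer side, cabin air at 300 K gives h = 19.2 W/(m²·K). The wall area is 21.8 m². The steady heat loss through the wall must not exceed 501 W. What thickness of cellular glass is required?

L ≈ 52.6 mm

Model the wall as resistances in series:
R_aluminium = L/(kA) = 0.0013/(223×21.8) = 2.674×10^-7 K/W
R_plywood = L/(kA) = 0.19/(0.118×21.8) = 0.07386 K/W
R_outer film = 1/(h_o·A) = 1/(19.2×21.8) = 0.002389 K/W
Sum of the known resistances R_other = 0.07625 K/W
Required total resistance R_tot = ΔT/Q_allow = 70/501 = 0.1397 K/W
R_cellular glass = R_tot − R_other = 0.06347 K/W
L = R·k·A = 0.06347×0.038×21.8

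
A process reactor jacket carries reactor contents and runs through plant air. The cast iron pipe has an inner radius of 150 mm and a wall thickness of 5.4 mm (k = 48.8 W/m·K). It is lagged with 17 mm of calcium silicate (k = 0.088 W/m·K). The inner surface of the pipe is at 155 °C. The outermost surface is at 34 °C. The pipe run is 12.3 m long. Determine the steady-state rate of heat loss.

Q ≈ 7920 W

Cylindrical conduction, so R = ln(r₂/r₁)/(2πkL) per layer, in series:
R_cast iron pipe wall = ln(155.4/150)/(2π×48.8×12.3) = 9.378×10^-6 K/W
R_calcium silicate = ln(172.4/155.4)/(2π×0.088×12.3) = 0.01526 K/W
R_total = 0.01527 K/W
Q = ΔT/R_total = 121/0.01527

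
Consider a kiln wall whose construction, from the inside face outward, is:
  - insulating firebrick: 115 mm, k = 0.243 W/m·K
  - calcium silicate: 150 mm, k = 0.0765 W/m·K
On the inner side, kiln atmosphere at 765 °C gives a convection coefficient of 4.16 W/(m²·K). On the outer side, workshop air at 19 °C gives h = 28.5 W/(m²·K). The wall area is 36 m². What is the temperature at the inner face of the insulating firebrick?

Model the wall as resistances in series:
R_inner film = 1/(h_i·A) = 1/(4.16×36) = 0.006677 K/W
R_insulating firebrick = L/(kA) = 0.115/(0.243×36) = 0.01315 K/W
R_calcium silicate = L/(kA) = 0.15/(0.0765×36) = 0.05447 K/W
R_outer film = 1/(h_o·A) = 1/(28.5×36) = 9.747×10^-4 K/W
R_total = 0.07526 K/W;  Q = ΔT/R_total = 746/0.07526 = 9912 W
T_interface = T_inner − Q·ΣR(inner→interface) = 765 − 9910×0.006677

T ≈ 699 °C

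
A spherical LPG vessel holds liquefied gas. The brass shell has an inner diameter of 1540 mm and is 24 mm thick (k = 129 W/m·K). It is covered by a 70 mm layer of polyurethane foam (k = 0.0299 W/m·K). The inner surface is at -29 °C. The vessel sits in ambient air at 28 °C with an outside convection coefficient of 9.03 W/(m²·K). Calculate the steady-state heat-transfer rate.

Radial (spherical) resistances in series:
R_brass shell = (1/0.77 − 1/0.794)/(4π×129) = 2.422×10^-5 K/W
R_polyurethane foam = (1/0.794 − 1/0.864)/(4π×0.0299) = 0.2716 K/W
R_outer film = 1/(h·4πr_o²) = 1/(9.03×4π×0.864²) = 0.01181 K/W
R_total = 0.2834 K/W
Q = ΔT/R_total = 57/0.2834

Q ≈ 201 W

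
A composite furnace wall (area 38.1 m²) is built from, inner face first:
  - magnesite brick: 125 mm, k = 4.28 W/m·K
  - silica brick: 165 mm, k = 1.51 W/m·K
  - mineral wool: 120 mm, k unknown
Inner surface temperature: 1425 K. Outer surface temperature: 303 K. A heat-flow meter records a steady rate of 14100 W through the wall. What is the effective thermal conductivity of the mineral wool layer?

k ≈ 0.0415 W/(m·K)

Using the resistance-network approach (series):
R_magnesite brick = L/(kA) = 0.125/(4.28×38.1) = 7.666×10^-4 K/W
R_silica brick = L/(kA) = 0.165/(1.51×38.1) = 0.002868 K/W
Sum of known resistances R_other = 0.003635 K/W
Total R = ΔT/Q = 1122/14100 = 0.07957 K/W
R_mineral wool = R_total − R_other = 0.07594 K/W
k = L/(R·A) = 0.12/(0.07594×38.1)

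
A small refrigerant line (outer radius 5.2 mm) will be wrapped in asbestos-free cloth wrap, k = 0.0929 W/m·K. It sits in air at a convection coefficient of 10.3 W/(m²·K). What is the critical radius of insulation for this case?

For a cylinder r_cr = k/h = 0.0929/10.3
r_cr = 9.02 mm; since the bare radius (5.2 mm) is below r_cr, adding a thin layer of insulation will *increase* heat loss.

r_cr ≈ 9.02 mm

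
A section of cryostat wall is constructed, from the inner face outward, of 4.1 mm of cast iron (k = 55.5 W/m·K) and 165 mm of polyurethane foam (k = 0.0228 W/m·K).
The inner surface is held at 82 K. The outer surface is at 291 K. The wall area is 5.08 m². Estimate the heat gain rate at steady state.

Series thermal resistances:
R_cast iron = L/(kA) = 0.0041/(55.5×5.08) = 1.454×10^-5 K/W
R_polyurethane foam = L/(kA) = 0.165/(0.0228×5.08) = 1.425 K/W
R_total = 1.425 K/W
Q = ΔT / R_total = 209 / 1.425

Q ≈ 147 W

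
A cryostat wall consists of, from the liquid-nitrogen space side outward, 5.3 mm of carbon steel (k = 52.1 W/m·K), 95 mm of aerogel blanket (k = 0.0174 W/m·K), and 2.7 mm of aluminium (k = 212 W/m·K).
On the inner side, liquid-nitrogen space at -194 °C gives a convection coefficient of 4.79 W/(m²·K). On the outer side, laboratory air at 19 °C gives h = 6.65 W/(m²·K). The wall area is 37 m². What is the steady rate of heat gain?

Q ≈ 1350 W

Treating each layer as a thermal resistance in series:
R_inner film = 1/(h_i·A) = 1/(4.79×37) = 0.005642 K/W
R_carbon steel = L/(kA) = 0.0053/(52.1×37) = 2.749×10^-6 K/W
R_aerogel blanket = L/(kA) = 0.095/(0.0174×37) = 0.1476 K/W
R_aluminium = L/(kA) = 0.0027/(212×37) = 3.442×10^-7 K/W
R_outer film = 1/(h_o·A) = 1/(6.65×37) = 0.004064 K/W
R_total = 0.1573 K/W
Q = ΔT / R_total = 213 / 0.1573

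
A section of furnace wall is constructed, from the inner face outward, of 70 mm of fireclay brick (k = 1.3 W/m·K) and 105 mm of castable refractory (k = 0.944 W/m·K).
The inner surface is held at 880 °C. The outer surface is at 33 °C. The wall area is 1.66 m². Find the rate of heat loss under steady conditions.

Q ≈ 8520 W

Treating each layer as a thermal resistance in series:
R_fireclay brick = L/(kA) = 0.07/(1.3×1.66) = 0.03244 K/W
R_castable refractory = L/(kA) = 0.105/(0.944×1.66) = 0.06701 K/W
R_total = 0.09944 K/W
Q = ΔT / R_total = 847 / 0.09944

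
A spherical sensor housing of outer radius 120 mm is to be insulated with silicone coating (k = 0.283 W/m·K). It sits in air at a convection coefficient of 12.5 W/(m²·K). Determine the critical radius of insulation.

For a sphere r_cr = 2k/h = 2×0.283/12.5
r_cr = 45.3 mm; since the bare radius (120 mm) is above r_cr, any added insulation will reduce heat loss.

r_cr ≈ 45.3 mm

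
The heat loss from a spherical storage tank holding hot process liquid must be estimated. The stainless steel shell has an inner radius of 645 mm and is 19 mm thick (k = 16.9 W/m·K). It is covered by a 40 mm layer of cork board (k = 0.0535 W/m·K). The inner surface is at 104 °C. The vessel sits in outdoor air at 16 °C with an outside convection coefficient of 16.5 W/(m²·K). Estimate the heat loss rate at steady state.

For a spherical shell R = (1/r₁ − 1/r₂)/(4πk); film R = 1/(h·4πr²). In series:
R_stainless steel shell = (1/0.645 − 1/0.664)/(4π×16.9) = 2.089×10^-4 K/W
R_cork board = (1/0.664 − 1/0.704)/(4π×0.0535) = 0.1273 K/W
R_outer film = 1/(h·4πr_o²) = 1/(16.5×4π×0.704²) = 0.009731 K/W
R_total = 0.1372 K/W
Q = ΔT/R_total = 88/0.1372

Q ≈ 641 W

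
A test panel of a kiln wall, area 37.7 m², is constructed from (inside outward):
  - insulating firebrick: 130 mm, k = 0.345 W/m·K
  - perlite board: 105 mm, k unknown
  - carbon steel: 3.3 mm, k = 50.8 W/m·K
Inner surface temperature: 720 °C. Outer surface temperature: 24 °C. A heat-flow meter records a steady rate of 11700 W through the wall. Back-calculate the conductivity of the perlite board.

Using the resistance-network approach (series):
R_insulating firebrick = L/(kA) = 0.13/(0.345×37.7) = 0.009995 K/W
R_carbon steel = L/(kA) = 0.0033/(50.8×37.7) = 1.723×10^-6 K/W
Sum of known resistances R_other = 0.009997 K/W
Total R = ΔT/Q = 696/11700 = 0.05949 K/W
R_perlite board = R_total − R_other = 0.04949 K/W
k = L/(R·A) = 0.105/(0.04949×37.7)

k ≈ 0.0563 W/(m·K)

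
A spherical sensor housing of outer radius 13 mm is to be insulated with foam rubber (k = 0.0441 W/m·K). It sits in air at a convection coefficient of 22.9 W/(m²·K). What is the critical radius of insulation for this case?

For a sphere r_cr = 2k/h = 2×0.0441/22.9
r_cr = 3.85 mm; since the bare radius (13 mm) is above r_cr, any added insulation will reduce heat loss.

r_cr ≈ 3.85 mm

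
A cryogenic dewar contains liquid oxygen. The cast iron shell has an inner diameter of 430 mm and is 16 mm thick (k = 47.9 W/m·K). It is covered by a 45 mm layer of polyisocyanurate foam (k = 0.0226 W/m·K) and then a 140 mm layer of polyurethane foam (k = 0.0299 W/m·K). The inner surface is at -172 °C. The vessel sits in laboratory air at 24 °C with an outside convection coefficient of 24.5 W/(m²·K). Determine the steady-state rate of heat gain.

Each spherical layer contributes R = (1/r_i − 1/r_o)/(4πk):
R_cast iron shell = (1/0.215 − 1/0.231)/(4π×47.9) = 5.352×10^-4 K/W
R_polyisocyanurate foam = (1/0.231 − 1/0.276)/(4π×0.0226) = 2.485 K/W
R_polyurethane foam = (1/0.276 − 1/0.416)/(4π×0.0299) = 3.245 K/W
R_outer film = 1/(h·4πr_o²) = 1/(24.5×4π×0.416²) = 0.01877 K/W
R_total = 5.75 K/W
Q = ΔT/R_total = 196/5.75

Q ≈ 34.1 W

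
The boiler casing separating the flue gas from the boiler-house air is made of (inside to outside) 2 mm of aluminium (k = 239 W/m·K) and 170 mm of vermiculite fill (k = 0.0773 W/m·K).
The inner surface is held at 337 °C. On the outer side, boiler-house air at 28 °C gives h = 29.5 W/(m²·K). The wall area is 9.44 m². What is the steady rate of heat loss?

Model the wall as resistances in series:
R_aluminium = L/(kA) = 0.002/(239×9.44) = 8.865×10^-7 K/W
R_vermiculite fill = L/(kA) = 0.17/(0.0773×9.44) = 0.233 K/W
R_outer film = 1/(h_o·A) = 1/(29.5×9.44) = 0.003591 K/W
R_total = 0.2366 K/W
Q = ΔT / R_total = 309 / 0.2366

Q ≈ 1310 W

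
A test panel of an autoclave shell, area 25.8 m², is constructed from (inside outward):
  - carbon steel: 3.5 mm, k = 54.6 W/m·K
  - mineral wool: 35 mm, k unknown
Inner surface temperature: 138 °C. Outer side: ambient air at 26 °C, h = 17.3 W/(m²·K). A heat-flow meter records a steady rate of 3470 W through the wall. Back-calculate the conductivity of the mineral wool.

k ≈ 0.0452 W/(m·K)

Model the wall as resistances in series:
R_carbon steel = L/(kA) = 0.0035/(54.6×25.8) = 2.485×10^-6 K/W
R_outer film = 1/(h_o·A) = 1/(17.3×25.8) = 0.00224 K/W
Sum of known resistances R_other = 0.002243 K/W
Total R = ΔT/Q = 112/3470 = 0.03228 K/W
R_mineral wool = R_total − R_other = 0.03003 K/W
k = L/(R·A) = 0.035/(0.03003×25.8)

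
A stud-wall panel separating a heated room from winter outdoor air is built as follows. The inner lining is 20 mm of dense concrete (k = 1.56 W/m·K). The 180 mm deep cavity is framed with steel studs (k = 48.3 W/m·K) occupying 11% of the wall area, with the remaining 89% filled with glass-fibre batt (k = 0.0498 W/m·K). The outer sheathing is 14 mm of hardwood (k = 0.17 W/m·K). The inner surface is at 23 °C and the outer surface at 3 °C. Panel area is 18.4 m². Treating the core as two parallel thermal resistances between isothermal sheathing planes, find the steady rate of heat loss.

Q ≈ 2860 W

Sheathing layers in series; stud and cavity paths in parallel between them.
R_inner = 0.02/(1.56×18.4) = 6.968×10^-4 K/W
R_stud  = 0.18/(48.3×0.11×18.4) = 0.001841 K/W
R_cav   = 0.18/(0.0498×0.89×18.4) = 0.2207 K/W
1/R_core = 1/R_stud + 1/R_cav → R_core = 0.001826 K/W
R_outer = 0.014/(0.17×18.4) = 0.004476 K/W
R_total = 0.006998 K/W
Q = ΔT/R_total = 20/0.006998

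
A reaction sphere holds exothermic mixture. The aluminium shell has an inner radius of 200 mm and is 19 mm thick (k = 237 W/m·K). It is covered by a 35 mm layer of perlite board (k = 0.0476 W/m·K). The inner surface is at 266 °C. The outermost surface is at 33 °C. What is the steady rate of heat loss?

Q ≈ 221 W

Each spherical layer contributes R = (1/r_i − 1/r_o)/(4πk):
R_aluminium shell = (1/0.2 − 1/0.219)/(4π×237) = 1.457×10^-4 K/W
R_perlite board = (1/0.219 − 1/0.254)/(4π×0.0476) = 1.052 K/W
R_total = 1.052 K/W
Q = ΔT/R_total = 233/1.052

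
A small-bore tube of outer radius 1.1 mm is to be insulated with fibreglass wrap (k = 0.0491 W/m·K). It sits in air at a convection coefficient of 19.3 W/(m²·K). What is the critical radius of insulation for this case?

For a cylinder r_cr = k/h = 0.0491/19.3
r_cr = 2.54 mm; since the bare radius (1.1 mm) is below r_cr, adding a thin layer of insulation will *increase* heat loss.

r_cr ≈ 2.54 mm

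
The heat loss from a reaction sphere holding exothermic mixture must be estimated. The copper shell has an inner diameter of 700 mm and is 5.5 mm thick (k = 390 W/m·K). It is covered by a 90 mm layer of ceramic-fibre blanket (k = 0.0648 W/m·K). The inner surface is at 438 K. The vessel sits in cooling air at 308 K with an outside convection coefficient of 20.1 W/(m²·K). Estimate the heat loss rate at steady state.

Q ≈ 181 W

Radial (spherical) resistances in series:
R_copper shell = (1/0.35 − 1/0.3555)/(4π×390) = 9.019×10^-6 K/W
R_ceramic-fibre blanket = (1/0.3555 − 1/0.4455)/(4π×0.0648) = 0.6979 K/W
R_outer film = 1/(h·4πr_o²) = 1/(20.1×4π×0.4455²) = 0.01995 K/W
R_total = 0.7178 K/W
Q = ΔT/R_total = 130/0.7178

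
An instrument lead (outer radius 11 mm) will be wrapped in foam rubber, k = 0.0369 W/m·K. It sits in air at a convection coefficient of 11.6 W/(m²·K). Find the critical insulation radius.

For a cylinder r_cr = k/h = 0.0369/11.6
r_cr = 3.18 mm; since the bare radius (11 mm) is above r_cr, any added insulation will reduce heat loss.

r_cr ≈ 3.18 mm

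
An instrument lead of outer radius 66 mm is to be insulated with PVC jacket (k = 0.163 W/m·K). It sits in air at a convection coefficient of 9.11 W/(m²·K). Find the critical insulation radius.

For a cylinder r_cr = k/h = 0.163/9.11
r_cr = 17.9 mm; since the bare radius (66 mm) is above r_cr, any added insulation will reduce heat loss.

r_cr ≈ 17.9 mm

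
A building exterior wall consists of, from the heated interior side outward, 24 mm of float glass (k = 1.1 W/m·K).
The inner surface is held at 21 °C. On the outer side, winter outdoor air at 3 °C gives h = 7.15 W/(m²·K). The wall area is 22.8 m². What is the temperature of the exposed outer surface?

T ≈ 18.6 °C

Treating each layer as a thermal resistance in series:
R_float glass = L/(kA) = 0.024/(1.1×22.8) = 9.569×10^-4 K/W
R_outer film = 1/(h_o·A) = 1/(7.15×22.8) = 0.006134 K/W
R_total = 0.007091 K/W;  Q = ΔT/R_total = 18/0.007091 = 2538 W
T_interface = T_inner − Q·ΣR(inner→interface) = 21 − 2540×9.569×10^-4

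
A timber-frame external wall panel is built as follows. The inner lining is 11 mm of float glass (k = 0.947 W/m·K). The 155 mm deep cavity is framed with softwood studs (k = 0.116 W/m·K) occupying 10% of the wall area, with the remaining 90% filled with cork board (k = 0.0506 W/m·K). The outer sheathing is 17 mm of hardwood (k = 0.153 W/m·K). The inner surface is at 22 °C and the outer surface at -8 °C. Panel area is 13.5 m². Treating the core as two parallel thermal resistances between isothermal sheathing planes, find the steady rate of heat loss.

Q ≈ 143 W

Sheathing layers in series; stud and cavity paths in parallel between them.
R_inner = 0.011/(0.947×13.5) = 8.604×10^-4 K/W
R_stud  = 0.155/(0.116×0.1×13.5) = 0.9898 K/W
R_cav   = 0.155/(0.0506×0.9×13.5) = 0.2521 K/W
1/R_core = 1/R_stud + 1/R_cav → R_core = 0.2009 K/W
R_outer = 0.017/(0.153×13.5) = 0.00823 K/W
R_total = 0.21 K/W
Q = ΔT/R_total = 30/0.21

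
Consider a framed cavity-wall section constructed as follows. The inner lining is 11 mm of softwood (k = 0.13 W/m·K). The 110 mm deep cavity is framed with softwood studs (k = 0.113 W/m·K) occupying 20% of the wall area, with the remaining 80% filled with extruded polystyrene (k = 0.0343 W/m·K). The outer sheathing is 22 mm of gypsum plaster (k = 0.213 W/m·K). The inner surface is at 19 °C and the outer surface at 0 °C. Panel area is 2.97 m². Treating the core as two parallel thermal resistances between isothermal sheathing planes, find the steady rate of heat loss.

Q ≈ 23.6 W

Sheathing layers in series; stud and cavity paths in parallel between them.
R_inner = 0.011/(0.13×2.97) = 0.02849 K/W
R_stud  = 0.11/(0.113×0.2×2.97) = 1.639 K/W
R_cav   = 0.11/(0.0343×0.8×2.97) = 1.35 K/W
1/R_core = 1/R_stud + 1/R_cav → R_core = 0.7401 K/W
R_outer = 0.022/(0.213×2.97) = 0.03478 K/W
R_total = 0.8034 K/W
Q = ΔT/R_total = 19/0.8034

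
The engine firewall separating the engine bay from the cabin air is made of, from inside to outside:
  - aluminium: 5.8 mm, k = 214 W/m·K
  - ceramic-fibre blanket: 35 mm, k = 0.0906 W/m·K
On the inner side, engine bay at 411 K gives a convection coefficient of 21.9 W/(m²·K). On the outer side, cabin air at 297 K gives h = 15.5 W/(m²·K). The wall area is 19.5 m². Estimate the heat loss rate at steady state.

Using the resistance-network approach (series):
R_inner film = 1/(h_i·A) = 1/(21.9×19.5) = 0.002342 K/W
R_aluminium = L/(kA) = 0.0058/(214×19.5) = 1.39×10^-6 K/W
R_ceramic-fibre blanket = L/(kA) = 0.035/(0.0906×19.5) = 0.01981 K/W
R_outer film = 1/(h_o·A) = 1/(15.5×19.5) = 0.003309 K/W
R_total = 0.02546 K/W
Q = ΔT / R_total = 114 / 0.02546

Q ≈ 4480 W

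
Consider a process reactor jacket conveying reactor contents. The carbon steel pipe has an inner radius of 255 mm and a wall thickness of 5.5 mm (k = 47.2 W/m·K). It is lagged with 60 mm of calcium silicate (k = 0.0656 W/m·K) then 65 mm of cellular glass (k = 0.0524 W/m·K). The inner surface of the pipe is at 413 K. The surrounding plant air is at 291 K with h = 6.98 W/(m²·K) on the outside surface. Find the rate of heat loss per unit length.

q′ ≈ 109 W/m

Per-layer cylindrical resistances, series-summed:
R_carbon steel pipe wall = ln(260.5/255)/(2π×47.2×1) = 7.195×10^-5 K/W
R_calcium silicate = ln(320.5/260.5)/(2π×0.0656×1) = 0.5029 K/W
R_cellular glass = ln(385.5/320.5)/(2π×0.0524×1) = 0.5609 K/W
R_outer film = 1/(h_o·2πr_oL) = 1/(6.98×2π×0.3855×1) = 0.05915 K/W
R_total = 1.123 K/W
Q = ΔT/R_total = 122/1.123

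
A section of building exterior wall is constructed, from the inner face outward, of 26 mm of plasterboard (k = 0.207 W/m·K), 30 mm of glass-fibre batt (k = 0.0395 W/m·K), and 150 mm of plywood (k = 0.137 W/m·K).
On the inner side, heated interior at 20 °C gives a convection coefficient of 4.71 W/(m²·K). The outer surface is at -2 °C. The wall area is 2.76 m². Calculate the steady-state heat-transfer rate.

Q ≈ 27.7 W

Series thermal resistances:
R_inner film = 1/(h_i·A) = 1/(4.71×2.76) = 0.07693 K/W
R_plasterboard = L/(kA) = 0.026/(0.207×2.76) = 0.04551 K/W
R_glass-fibre batt = L/(kA) = 0.03/(0.0395×2.76) = 0.2752 K/W
R_plywood = L/(kA) = 0.15/(0.137×2.76) = 0.3967 K/W
R_total = 0.7943 K/W
Q = ΔT / R_total = 22 / 0.7943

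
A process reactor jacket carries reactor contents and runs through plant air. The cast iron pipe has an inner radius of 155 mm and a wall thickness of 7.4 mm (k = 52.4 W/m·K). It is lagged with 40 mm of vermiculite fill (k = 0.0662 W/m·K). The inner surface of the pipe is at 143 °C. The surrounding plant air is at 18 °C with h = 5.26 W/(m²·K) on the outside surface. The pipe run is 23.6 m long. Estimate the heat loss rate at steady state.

Per-layer cylindrical resistances, series-summed:
R_cast iron pipe wall = ln(162.4/155)/(2π×52.4×23.6) = 6.002×10^-6 K/W
R_vermiculite fill = ln(202.4/162.4)/(2π×0.0662×23.6) = 0.02243 K/W
R_outer film = 1/(h_o·2πr_oL) = 1/(5.26×2π×0.2024×23.6) = 0.006334 K/W
R_total = 0.02877 K/W
Q = ΔT/R_total = 125/0.02877

Q ≈ 4340 W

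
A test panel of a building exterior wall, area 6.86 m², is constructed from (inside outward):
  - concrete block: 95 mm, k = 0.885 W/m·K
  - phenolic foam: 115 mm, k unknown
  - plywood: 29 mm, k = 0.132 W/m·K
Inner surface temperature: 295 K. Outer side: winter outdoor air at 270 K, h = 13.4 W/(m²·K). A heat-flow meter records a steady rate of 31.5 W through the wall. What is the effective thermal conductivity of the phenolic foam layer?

k ≈ 0.0228 W/(m·K)

Treating each layer as a thermal resistance in series:
R_concrete block = L/(kA) = 0.095/(0.885×6.86) = 0.01565 K/W
R_plywood = L/(kA) = 0.029/(0.132×6.86) = 0.03203 K/W
R_outer film = 1/(h_o·A) = 1/(13.4×6.86) = 0.01088 K/W
Sum of known resistances R_other = 0.05855 K/W
Total R = ΔT/Q = 25/31.5 = 0.7937 K/W
R_phenolic foam = R_total − R_other = 0.7351 K/W
k = L/(R·A) = 0.115/(0.7351×6.86)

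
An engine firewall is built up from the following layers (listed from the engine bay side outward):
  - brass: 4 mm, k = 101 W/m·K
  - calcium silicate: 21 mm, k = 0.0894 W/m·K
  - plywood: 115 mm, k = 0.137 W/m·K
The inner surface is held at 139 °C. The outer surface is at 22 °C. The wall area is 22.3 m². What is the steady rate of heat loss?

Using the resistance-network approach (series):
R_brass = L/(kA) = 0.004/(101×22.3) = 1.776×10^-6 K/W
R_calcium silicate = L/(kA) = 0.021/(0.0894×22.3) = 0.01053 K/W
R_plywood = L/(kA) = 0.115/(0.137×22.3) = 0.03764 K/W
R_total = 0.04818 K/W
Q = ΔT / R_total = 117 / 0.04818

Q ≈ 2430 W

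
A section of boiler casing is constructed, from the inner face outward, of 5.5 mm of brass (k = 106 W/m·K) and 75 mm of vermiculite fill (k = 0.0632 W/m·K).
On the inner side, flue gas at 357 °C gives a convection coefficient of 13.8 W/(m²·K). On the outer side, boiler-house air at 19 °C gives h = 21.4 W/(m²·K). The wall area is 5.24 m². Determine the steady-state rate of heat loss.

Q ≈ 1360 W

Series thermal resistances:
R_inner film = 1/(h_i·A) = 1/(13.8×5.24) = 0.01383 K/W
R_brass = L/(kA) = 0.0055/(106×5.24) = 9.902×10^-6 K/W
R_vermiculite fill = L/(kA) = 0.075/(0.0632×5.24) = 0.2265 K/W
R_outer film = 1/(h_o·A) = 1/(21.4×5.24) = 0.008918 K/W
R_total = 0.2492 K/W
Q = ΔT / R_total = 338 / 0.2492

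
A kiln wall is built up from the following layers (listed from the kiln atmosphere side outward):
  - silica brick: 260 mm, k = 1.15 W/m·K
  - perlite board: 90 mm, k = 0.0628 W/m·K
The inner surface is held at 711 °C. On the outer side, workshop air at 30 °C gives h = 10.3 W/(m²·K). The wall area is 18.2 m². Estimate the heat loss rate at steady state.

Treating each layer as a thermal resistance in series:
R_silica brick = L/(kA) = 0.26/(1.15×18.2) = 0.01242 K/W
R_perlite board = L/(kA) = 0.09/(0.0628×18.2) = 0.07874 K/W
R_outer film = 1/(h_o·A) = 1/(10.3×18.2) = 0.005334 K/W
R_total = 0.0965 K/W
Q = ΔT / R_total = 681 / 0.0965

Q ≈ 7060 W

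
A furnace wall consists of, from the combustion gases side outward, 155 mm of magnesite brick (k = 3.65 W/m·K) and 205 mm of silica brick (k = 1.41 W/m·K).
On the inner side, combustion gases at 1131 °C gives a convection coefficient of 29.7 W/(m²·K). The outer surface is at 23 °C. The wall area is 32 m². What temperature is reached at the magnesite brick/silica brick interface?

Treating each layer as a thermal resistance in series:
R_inner film = 1/(h_i·A) = 1/(29.7×32) = 0.001052 K/W
R_magnesite brick = L/(kA) = 0.155/(3.65×32) = 0.001327 K/W
R_silica brick = L/(kA) = 0.205/(1.41×32) = 0.004543 K/W
R_total = 0.006923 K/W;  Q = ΔT/R_total = 1108/0.006923 = 160100 W
T_interface = T_inner − Q·ΣR(inner→interface) = 1131 − 160000×0.002379

T ≈ 750 °C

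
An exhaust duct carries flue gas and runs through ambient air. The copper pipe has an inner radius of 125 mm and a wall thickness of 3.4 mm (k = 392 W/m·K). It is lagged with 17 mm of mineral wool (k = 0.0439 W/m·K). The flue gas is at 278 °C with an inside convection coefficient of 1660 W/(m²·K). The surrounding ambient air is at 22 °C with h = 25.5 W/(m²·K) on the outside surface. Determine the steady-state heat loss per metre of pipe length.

q′ ≈ 518 W/m

Radial resistances (cylindrical: R_cond = ln(r_o/r_i)/(2πkL), R_conv = 1/(h·2πrL)):
R_inner film = 1/(h_i·2πr₁L) = 1/(1660×2π×0.125×1) = 7.67×10^-4 K/W
R_copper pipe wall = ln(128.4/125)/(2π×392×1) = 1.09×10^-5 K/W
R_mineral wool = ln(145.4/128.4)/(2π×0.0439×1) = 0.4508 K/W
R_outer film = 1/(h_o·2πr_oL) = 1/(25.5×2π×0.1454×1) = 0.04293 K/W
R_total = 0.4945 K/W
Q = ΔT/R_total = 256/0.4945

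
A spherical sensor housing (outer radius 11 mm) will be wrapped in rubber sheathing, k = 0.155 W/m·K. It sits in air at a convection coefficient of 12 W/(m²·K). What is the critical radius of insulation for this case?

r_cr ≈ 25.8 mm

For a sphere r_cr = 2k/h = 2×0.155/12
r_cr = 25.8 mm; since the bare radius (11 mm) is below r_cr, adding a thin layer of insulation will *increase* heat loss.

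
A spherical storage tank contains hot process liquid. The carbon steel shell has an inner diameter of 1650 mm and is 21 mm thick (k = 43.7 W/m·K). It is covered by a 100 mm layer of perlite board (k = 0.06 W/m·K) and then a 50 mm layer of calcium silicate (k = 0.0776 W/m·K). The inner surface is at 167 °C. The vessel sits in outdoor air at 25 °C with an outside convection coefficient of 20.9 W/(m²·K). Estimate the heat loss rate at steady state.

Q ≈ 634 W

For a spherical shell R = (1/r₁ − 1/r₂)/(4πk); film R = 1/(h·4πr²). In series:
R_carbon steel shell = (1/0.825 − 1/0.846)/(4π×43.7) = 5.479×10^-5 K/W
R_perlite board = (1/0.846 − 1/0.946)/(4π×0.06) = 0.1657 K/W
R_calcium silicate = (1/0.946 − 1/0.996)/(4π×0.0776) = 0.05442 K/W
R_outer film = 1/(h·4πr_o²) = 1/(20.9×4π×0.996²) = 0.003838 K/W
R_total = 0.224 K/W
Q = ΔT/R_total = 142/0.224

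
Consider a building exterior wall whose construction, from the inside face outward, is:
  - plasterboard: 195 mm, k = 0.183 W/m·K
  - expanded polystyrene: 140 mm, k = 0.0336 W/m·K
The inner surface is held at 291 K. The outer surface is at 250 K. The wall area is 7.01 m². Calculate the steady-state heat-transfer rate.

Thermal resistances in series:
R_plasterboard = L/(kA) = 0.195/(0.183×7.01) = 0.152 K/W
R_expanded polystyrene = L/(kA) = 0.14/(0.0336×7.01) = 0.5944 K/W
R_total = 0.7464 K/W
Q = ΔT / R_total = 41 / 0.7464

Q ≈ 54.9 W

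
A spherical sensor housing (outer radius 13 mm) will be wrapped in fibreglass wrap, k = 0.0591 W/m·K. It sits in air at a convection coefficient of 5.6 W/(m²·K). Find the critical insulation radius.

r_cr ≈ 21.1 mm

For a sphere r_cr = 2k/h = 2×0.0591/5.6
r_cr = 21.1 mm; since the bare radius (13 mm) is below r_cr, adding a thin layer of insulation will *increase* heat loss.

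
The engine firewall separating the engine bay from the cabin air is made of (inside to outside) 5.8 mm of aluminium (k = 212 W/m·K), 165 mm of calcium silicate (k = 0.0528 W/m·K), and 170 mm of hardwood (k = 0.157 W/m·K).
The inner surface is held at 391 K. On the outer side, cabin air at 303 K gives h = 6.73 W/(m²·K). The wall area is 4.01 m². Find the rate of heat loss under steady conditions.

Q ≈ 81 W

Model the wall as resistances in series:
R_aluminium = L/(kA) = 0.0058/(212×4.01) = 6.823×10^-6 K/W
R_calcium silicate = L/(kA) = 0.165/(0.0528×4.01) = 0.7793 K/W
R_hardwood = L/(kA) = 0.17/(0.157×4.01) = 0.27 K/W
R_outer film = 1/(h_o·A) = 1/(6.73×4.01) = 0.03705 K/W
R_total = 1.086 K/W
Q = ΔT / R_total = 88 / 1.086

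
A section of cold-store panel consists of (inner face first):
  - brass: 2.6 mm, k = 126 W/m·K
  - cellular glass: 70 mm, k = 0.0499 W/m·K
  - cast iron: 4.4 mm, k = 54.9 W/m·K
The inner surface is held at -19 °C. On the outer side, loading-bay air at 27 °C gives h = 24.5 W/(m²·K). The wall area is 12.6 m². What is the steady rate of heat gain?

Model the wall as resistances in series:
R_brass = L/(kA) = 0.0026/(126×12.6) = 1.638×10^-6 K/W
R_cellular glass = L/(kA) = 0.07/(0.0499×12.6) = 0.1113 K/W
R_cast iron = L/(kA) = 0.0044/(54.9×12.6) = 6.361×10^-6 K/W
R_outer film = 1/(h_o·A) = 1/(24.5×12.6) = 0.003239 K/W
R_total = 0.1146 K/W
Q = ΔT / R_total = 46 / 0.1146

Q ≈ 401 W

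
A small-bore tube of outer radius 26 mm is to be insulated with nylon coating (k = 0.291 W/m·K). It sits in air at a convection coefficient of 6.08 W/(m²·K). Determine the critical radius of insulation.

For a cylinder r_cr = k/h = 0.291/6.08
r_cr = 47.9 mm; since the bare radius (26 mm) is below r_cr, adding a thin layer of insulation will *increase* heat loss.

r_cr ≈ 47.9 mm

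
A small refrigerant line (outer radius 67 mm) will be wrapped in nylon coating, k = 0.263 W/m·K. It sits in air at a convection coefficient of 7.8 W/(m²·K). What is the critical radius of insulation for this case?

For a cylinder r_cr = k/h = 0.263/7.8
r_cr = 33.7 mm; since the bare radius (67 mm) is above r_cr, any added insulation will reduce heat loss.

r_cr ≈ 33.7 mm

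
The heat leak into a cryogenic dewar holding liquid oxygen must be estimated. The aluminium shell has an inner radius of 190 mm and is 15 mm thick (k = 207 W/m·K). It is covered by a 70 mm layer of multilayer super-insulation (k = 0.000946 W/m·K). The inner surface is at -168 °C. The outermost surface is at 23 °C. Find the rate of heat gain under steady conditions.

Radial (spherical) resistances in series:
R_aluminium shell = (1/0.19 − 1/0.205)/(4π×207) = 1.48×10^-4 K/W
R_multilayer super-insulation = (1/0.205 − 1/0.275)/(4π×0.000946) = 104.5 K/W
R_total = 104.5 K/W
Q = ΔT/R_total = 191/104.5

Q ≈ 1.83 W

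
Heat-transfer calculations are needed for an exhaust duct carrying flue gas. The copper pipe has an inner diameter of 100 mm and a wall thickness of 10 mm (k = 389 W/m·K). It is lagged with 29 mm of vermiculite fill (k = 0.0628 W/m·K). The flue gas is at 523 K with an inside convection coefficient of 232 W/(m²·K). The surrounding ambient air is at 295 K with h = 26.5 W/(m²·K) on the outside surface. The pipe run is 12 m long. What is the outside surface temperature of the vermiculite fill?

T ≈ 309 K

Treating each annulus and film as a series resistance:
R_inner film = 1/(h_i·2πr₁L) = 1/(232×2π×0.05×12) = 0.001143 K/W
R_copper pipe wall = ln(60/50)/(2π×389×12) = 6.216×10^-6 K/W
R_vermiculite fill = ln(89/60)/(2π×0.0628×12) = 0.08327 K/W
R_outer film = 1/(h_o·2πr_oL) = 1/(26.5×2π×0.089×12) = 0.005623 K/W
R_total = 0.09004 K/W
Q = ΔT/R_total = 228/0.09004
Q = 2530 W
T_interface = T_inner − Q·ΣR(inner→interface) = 523 − 2530×0.08442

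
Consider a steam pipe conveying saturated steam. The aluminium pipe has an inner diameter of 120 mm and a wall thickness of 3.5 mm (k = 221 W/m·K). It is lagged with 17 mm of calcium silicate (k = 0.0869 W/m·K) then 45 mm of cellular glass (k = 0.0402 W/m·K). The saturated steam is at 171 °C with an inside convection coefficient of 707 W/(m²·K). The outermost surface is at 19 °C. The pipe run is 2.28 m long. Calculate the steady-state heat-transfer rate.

Treating each annulus and film as a series resistance:
R_inner film = 1/(h_i·2πr₁L) = 1/(707×2π×0.06×2.28) = 0.001646 K/W
R_aluminium pipe wall = ln(63.5/60)/(2π×221×2.28) = 1.791×10^-5 K/W
R_calcium silicate = ln(80.5/63.5)/(2π×0.0869×2.28) = 0.1906 K/W
R_cellular glass = ln(125.5/80.5)/(2π×0.0402×2.28) = 0.7711 K/W
R_total = 0.9633 K/W
Q = ΔT/R_total = 152/0.9633

Q ≈ 158 W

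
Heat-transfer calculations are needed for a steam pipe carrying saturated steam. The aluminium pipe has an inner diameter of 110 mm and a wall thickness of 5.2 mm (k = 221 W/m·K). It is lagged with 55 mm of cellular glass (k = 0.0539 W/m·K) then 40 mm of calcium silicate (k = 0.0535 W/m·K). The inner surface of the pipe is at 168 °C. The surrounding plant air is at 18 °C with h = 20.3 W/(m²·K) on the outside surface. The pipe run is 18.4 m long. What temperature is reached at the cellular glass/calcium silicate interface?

T ≈ 67.3 °C

Treating each annulus and film as a series resistance:
R_aluminium pipe wall = ln(60.2/55)/(2π×221×18.4) = 3.536×10^-6 K/W
R_cellular glass = ln(115.2/60.2)/(2π×0.0539×18.4) = 0.1041 K/W
R_calcium silicate = ln(155.2/115.2)/(2π×0.0535×18.4) = 0.04819 K/W
R_outer film = 1/(h_o·2πr_oL) = 1/(20.3×2π×0.1552×18.4) = 0.002745 K/W
R_total = 0.1551 K/W
Q = ΔT/R_total = 150/0.1551
Q = 967 W
T_interface = T_inner − Q·ΣR(inner→interface) = 168 − 967×0.1042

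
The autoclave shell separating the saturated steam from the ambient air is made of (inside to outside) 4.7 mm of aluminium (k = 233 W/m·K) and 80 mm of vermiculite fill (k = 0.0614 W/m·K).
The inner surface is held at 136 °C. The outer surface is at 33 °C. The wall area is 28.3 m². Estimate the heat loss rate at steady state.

Thermal resistances in series:
R_aluminium = L/(kA) = 0.0047/(233×28.3) = 7.128×10^-7 K/W
R_vermiculite fill = L/(kA) = 0.08/(0.0614×28.3) = 0.04604 K/W
R_total = 0.04604 K/W
Q = ΔT / R_total = 103 / 0.04604

Q ≈ 2240 W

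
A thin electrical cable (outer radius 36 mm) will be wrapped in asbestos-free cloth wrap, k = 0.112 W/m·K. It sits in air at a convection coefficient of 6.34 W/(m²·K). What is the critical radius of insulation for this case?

For a cylinder r_cr = k/h = 0.112/6.34
r_cr = 17.7 mm; since the bare radius (36 mm) is above r_cr, any added insulation will reduce heat loss.

r_cr ≈ 17.7 mm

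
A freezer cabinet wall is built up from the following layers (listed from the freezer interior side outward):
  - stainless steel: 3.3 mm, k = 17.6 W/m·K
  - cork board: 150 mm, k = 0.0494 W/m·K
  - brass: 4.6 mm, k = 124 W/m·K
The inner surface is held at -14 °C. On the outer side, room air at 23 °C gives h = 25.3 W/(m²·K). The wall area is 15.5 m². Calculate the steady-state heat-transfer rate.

Q ≈ 186 W

Thermal resistances in series:
R_stainless steel = L/(kA) = 0.0033/(17.6×15.5) = 1.21×10^-5 K/W
R_cork board = L/(kA) = 0.15/(0.0494×15.5) = 0.1959 K/W
R_brass = L/(kA) = 0.0046/(124×15.5) = 2.393×10^-6 K/W
R_outer film = 1/(h_o·A) = 1/(25.3×15.5) = 0.00255 K/W
R_total = 0.1985 K/W
Q = ΔT / R_total = 37 / 0.1985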